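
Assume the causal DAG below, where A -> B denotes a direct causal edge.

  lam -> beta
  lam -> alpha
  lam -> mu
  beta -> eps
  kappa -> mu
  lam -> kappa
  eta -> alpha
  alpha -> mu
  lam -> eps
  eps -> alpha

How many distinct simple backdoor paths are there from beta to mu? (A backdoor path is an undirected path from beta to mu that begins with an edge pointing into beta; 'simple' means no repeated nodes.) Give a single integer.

4

A backdoor path from beta to mu is any simple undirected path whose first edge points into beta (i.e. leaves beta via a parent).
Parents of beta: {lam}.
Enumerating:
  P1: beta <- lam -> eps -> alpha -> mu
  P2: beta <- lam -> kappa -> mu
  P3: beta <- lam -> alpha -> mu
  P4: beta <- lam -> mu
That exhausts the simple backdoor paths. Count: 4.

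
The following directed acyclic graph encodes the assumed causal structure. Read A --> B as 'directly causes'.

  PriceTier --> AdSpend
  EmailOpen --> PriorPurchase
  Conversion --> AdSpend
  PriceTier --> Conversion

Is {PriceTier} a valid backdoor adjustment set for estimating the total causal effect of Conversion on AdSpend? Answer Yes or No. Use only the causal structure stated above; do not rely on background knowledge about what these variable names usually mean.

Backdoor paths from Conversion to AdSpend (paths whose first edge points into Conversion):
  P1: Conversion <- PriceTier -> AdSpend
Condition 1 (no descendant of Conversion in the set): holds — descendants of Conversion are {AdSpend}; none are in {PriceTier}.
Condition 2 (every backdoor path blocked by {PriceTier}):
  P1: blocked at fork node PriceTier ∈ conditioning set.
{PriceTier} satisfies the backdoor criterion.

Yes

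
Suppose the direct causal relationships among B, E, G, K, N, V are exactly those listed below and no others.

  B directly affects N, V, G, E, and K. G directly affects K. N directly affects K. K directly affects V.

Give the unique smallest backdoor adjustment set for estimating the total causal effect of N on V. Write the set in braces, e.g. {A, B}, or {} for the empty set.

{B}

Variables eligible for adjustment (non-descendants of N, excluding N and V): {B, E, G}.
Backdoor paths from N to V:
  P1: N <- B -> G -> K -> V
  P2: N <- B -> K -> V
  P3: N <- B -> V
The empty set is not sufficient: P1 (N <- B -> G -> K -> V) has no collider blocking it and no conditioned non-collider, so it is open.
Try {B}:
  P1: blocked at fork node B ∈ conditioning set.
  P2: blocked at fork node B ∈ conditioning set.
  P3: blocked at fork node B ∈ conditioning set.
{B} contains no descendant of N and blocks every backdoor path.
No other singleton works — e.g. {G} leaves P2 open — so {B} is the unique smallest valid adjustment set.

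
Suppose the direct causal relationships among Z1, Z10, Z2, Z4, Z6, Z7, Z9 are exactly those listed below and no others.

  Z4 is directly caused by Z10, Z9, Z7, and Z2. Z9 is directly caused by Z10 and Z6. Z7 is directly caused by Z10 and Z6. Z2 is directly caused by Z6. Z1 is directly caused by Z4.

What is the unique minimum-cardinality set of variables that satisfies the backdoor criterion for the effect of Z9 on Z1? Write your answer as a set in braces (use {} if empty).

Variables eligible for adjustment (non-descendants of Z9, excluding Z9 and Z1): {Z10, Z2, Z6, Z7}.
Backdoor paths from Z9 to Z1:
  P1: Z9 <- Z10 -> Z7 <- Z6 -> Z2 -> Z4 -> Z1
  P2: Z9 <- Z10 -> Z7 -> Z4 -> Z1
  P3: Z9 <- Z10 -> Z4 -> Z1
  P4: Z9 <- Z6 -> Z7 <- Z10 -> Z4 -> Z1
  P5: Z9 <- Z6 -> Z7 -> Z4 -> Z1
  P6: Z9 <- Z6 -> Z2 -> Z4 -> Z1
The empty set is not sufficient: P2 (Z9 <- Z10 -> Z7 -> Z4 -> Z1) has no collider blocking it and no conditioned non-collider, so it is open.
Try {Z10, Z6}:
  P1: blocked at fork node Z10 ∈ conditioning set.
  P2: blocked at fork node Z10 ∈ conditioning set.
  P3: blocked at fork node Z10 ∈ conditioning set.
  P4: blocked at fork node Z6 ∈ conditioning set.
  P5: blocked at fork node Z6 ∈ conditioning set.
  P6: blocked at fork node Z6 ∈ conditioning set.
{Z10, Z6} contains no descendant of Z9 and blocks every backdoor path.
Every element of {Z10, Z6} is needed (dropping Z10 leaves P2 open; dropping Z6 leaves P5 open), so no proper subset is valid.
Among all size-2 subsets of the eligible variables, only {Z10, Z6} blocks every backdoor path, so it is the unique smallest valid adjustment set.

{Z10, Z6}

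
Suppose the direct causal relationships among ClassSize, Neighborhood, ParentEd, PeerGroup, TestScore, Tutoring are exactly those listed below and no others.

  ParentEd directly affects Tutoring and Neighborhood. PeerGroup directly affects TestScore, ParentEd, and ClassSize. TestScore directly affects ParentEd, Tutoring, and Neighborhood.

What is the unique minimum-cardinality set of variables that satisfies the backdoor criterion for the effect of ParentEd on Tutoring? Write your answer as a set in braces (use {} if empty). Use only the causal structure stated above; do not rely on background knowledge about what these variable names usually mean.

Variables eligible for adjustment (non-descendants of ParentEd, excluding ParentEd and Tutoring): {ClassSize, PeerGroup, TestScore}.
Backdoor paths from ParentEd to Tutoring:
  P1: ParentEd <- PeerGroup -> TestScore -> Tutoring
  P2: ParentEd <- TestScore -> Tutoring
The empty set is not sufficient: P1 (ParentEd <- PeerGroup -> TestScore -> Tutoring) has no collider blocking it and no conditioned non-collider, so it is open.
Try {TestScore}:
  P1: blocked at chain node TestScore ∈ conditioning set.
  P2: blocked at fork node TestScore ∈ conditioning set.
{TestScore} contains no descendant of ParentEd and blocks every backdoor path.
No other singleton works — e.g. {PeerGroup} leaves P2 open — so {TestScore} is the unique smallest valid adjustment set.

{TestScore}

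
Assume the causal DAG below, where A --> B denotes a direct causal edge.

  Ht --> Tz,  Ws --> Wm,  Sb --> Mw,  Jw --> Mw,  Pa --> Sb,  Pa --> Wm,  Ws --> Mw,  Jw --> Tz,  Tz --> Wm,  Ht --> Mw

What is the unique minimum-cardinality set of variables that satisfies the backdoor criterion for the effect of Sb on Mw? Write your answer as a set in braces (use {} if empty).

Variables eligible for adjustment (non-descendants of Sb, excluding Sb and Mw): {Ht, Jw, Pa, Tz, Wm, Ws}.
Backdoor paths from Sb to Mw:
  P1: Sb <- Pa -> Wm <- Ws -> Mw
  P2: Sb <- Pa -> Wm <- Tz <- Jw -> Mw
  P3: Sb <- Pa -> Wm <- Tz <- Ht -> Mw
Each backdoor path contains an unconditioned collider, so every path is already blocked with the empty conditioning set:
  P1: blocked at collider Wm (neither it nor any descendant is in the conditioning set).
  P2: blocked at collider Wm (neither it nor any descendant is in the conditioning set).
  P3: blocked at collider Wm (neither it nor any descendant is in the conditioning set).
The empty set is therefore the unique smallest valid set.

{}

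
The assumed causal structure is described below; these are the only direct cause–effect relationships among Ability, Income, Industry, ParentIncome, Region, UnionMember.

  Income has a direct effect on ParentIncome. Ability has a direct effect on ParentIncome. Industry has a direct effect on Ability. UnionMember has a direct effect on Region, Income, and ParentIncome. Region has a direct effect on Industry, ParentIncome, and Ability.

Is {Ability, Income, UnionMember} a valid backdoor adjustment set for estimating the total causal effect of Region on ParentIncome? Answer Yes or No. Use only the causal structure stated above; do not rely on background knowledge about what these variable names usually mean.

No

Backdoor paths from Region to ParentIncome (paths whose first edge points into Region):
  P1: Region <- UnionMember -> Income -> ParentIncome
  P2: Region <- UnionMember -> ParentIncome
Condition 1 (no descendant of Region in the set): FAILS — Ability is a descendant of Region.
Condition 2 (every backdoor path blocked by {Ability, Income, UnionMember}):
  P1: blocked at fork node UnionMember ∈ conditioning set.
  P2: blocked at fork node UnionMember ∈ conditioning set.
{Ability, Income, UnionMember} does not satisfy the backdoor criterion.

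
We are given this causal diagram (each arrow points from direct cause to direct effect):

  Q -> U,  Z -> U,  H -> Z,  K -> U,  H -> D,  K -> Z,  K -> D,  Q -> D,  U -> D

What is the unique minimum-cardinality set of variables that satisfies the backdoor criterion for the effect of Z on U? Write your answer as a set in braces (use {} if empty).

{K}

Variables eligible for adjustment (non-descendants of Z, excluding Z and U): {H, K, Q}.
Backdoor paths from Z to U:
  P1: Z <- H -> D <- K -> U
  P2: Z <- H -> D <- Q -> U
  P3: Z <- H -> D <- U
  P4: Z <- K -> U
  P5: Z <- K -> D <- Q -> U
  P6: Z <- K -> D <- U
The empty set is not sufficient: P4 (Z <- K -> U) has no collider blocking it and no conditioned non-collider, so it is open.
Try {K}:
  P1: blocked at collider D (neither it nor any descendant is in the conditioning set).
  P2: blocked at collider D (neither it nor any descendant is in the conditioning set).
  P3: blocked at collider D (neither it nor any descendant is in the conditioning set).
  P4: blocked at fork node K ∈ conditioning set.
  P5: blocked at fork node K ∈ conditioning set.
  P6: blocked at fork node K ∈ conditioning set.
{K} contains no descendant of Z and blocks every backdoor path.
No other singleton works — e.g. {H} leaves P4 open — so {K} is the unique smallest valid adjustment set.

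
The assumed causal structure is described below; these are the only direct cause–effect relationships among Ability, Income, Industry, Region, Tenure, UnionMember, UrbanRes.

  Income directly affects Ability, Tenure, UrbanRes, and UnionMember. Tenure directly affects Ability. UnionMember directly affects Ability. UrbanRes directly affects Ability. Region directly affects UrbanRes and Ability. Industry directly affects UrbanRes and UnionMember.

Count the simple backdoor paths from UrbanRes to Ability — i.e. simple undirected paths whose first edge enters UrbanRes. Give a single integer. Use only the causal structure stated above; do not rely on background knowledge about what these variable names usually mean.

7

A backdoor path from UrbanRes to Ability is any simple undirected path whose first edge points into UrbanRes (i.e. leaves UrbanRes via a parent).
Parents of UrbanRes: {Income, Industry, Region}.
Enumerating:
  P1: UrbanRes <- Region -> Ability
  P2: UrbanRes <- Income -> UnionMember -> Ability
  P3: UrbanRes <- Income -> Tenure -> Ability
  P4: UrbanRes <- Income -> Ability
  P5: UrbanRes <- Industry -> UnionMember <- Income -> Tenure -> Ability
  P6: UrbanRes <- Industry -> UnionMember <- Income -> Ability
  P7: UrbanRes <- Industry -> UnionMember -> Ability
That exhausts the simple backdoor paths. Count: 7.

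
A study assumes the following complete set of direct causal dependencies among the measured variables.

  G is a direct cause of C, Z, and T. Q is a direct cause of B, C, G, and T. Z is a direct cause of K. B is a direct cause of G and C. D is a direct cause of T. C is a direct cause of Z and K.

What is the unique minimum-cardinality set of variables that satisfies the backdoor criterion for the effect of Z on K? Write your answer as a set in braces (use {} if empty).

{C}

Variables eligible for adjustment (non-descendants of Z, excluding Z and K): {B, C, D, G, Q, T}.
Backdoor paths from Z to K:
  P1: Z <- G <- Q -> B -> C -> K
  P2: Z <- G <- Q -> C -> K
  P3: Z <- G <- B <- Q -> C -> K
  P4: Z <- G <- B -> C -> K
  P5: Z <- G -> C -> K
  P6: Z <- G -> T <- Q -> B -> C -> K
  P7: Z <- G -> T <- Q -> C -> K
  P8: Z <- C -> K
The empty set is not sufficient: P1 (Z <- G <- Q -> B -> C -> K) has no collider blocking it and no conditioned non-collider, so it is open.
Try {C}:
  P1: blocked at chain node C ∈ conditioning set.
  P2: blocked at chain node C ∈ conditioning set.
  P3: blocked at chain node C ∈ conditioning set.
  P4: blocked at chain node C ∈ conditioning set.
  P5: blocked at chain node C ∈ conditioning set.
  P6: blocked at collider T (neither it nor any descendant is in the conditioning set).
  P7: blocked at collider T (neither it nor any descendant is in the conditioning set).
  P8: blocked at fork node C ∈ conditioning set.
{C} contains no descendant of Z and blocks every backdoor path.
No other singleton works — e.g. {Q} leaves P4 open — so {C} is the unique smallest valid adjustment set.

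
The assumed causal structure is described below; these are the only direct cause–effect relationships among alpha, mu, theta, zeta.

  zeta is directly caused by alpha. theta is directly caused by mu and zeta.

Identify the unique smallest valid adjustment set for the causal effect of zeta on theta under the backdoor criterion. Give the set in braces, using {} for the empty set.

Variables eligible for adjustment (non-descendants of zeta, excluding zeta and theta): {alpha, mu}.
Backdoor paths from zeta to theta:
  (none)
With no backdoor paths the empty set already satisfies the criterion, and it is trivially minimal.

{}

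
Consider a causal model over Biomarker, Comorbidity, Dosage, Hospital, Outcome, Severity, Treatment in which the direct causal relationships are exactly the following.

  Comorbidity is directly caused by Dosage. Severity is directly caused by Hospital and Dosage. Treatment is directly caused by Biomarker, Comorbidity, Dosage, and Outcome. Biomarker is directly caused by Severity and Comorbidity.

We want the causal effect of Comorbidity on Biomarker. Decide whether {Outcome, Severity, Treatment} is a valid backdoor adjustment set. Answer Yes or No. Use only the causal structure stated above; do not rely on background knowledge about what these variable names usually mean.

Backdoor paths from Comorbidity to Biomarker (paths whose first edge points into Comorbidity):
  P1: Comorbidity <- Dosage -> Severity -> Biomarker
  P2: Comorbidity <- Dosage -> Treatment <- Biomarker
Condition 1 (no descendant of Comorbidity in the set): FAILS — Treatment is a descendant of Comorbidity.
Condition 2 (every backdoor path blocked by {Outcome, Severity, Treatment}):
  P1: blocked at chain node Severity ∈ conditioning set.
  P2: open — collider(s) Treatment are conditioned on (or have a conditioned descendant) and no non-collider on the path is in the set.
{Outcome, Severity, Treatment} does not satisfy the backdoor criterion.

No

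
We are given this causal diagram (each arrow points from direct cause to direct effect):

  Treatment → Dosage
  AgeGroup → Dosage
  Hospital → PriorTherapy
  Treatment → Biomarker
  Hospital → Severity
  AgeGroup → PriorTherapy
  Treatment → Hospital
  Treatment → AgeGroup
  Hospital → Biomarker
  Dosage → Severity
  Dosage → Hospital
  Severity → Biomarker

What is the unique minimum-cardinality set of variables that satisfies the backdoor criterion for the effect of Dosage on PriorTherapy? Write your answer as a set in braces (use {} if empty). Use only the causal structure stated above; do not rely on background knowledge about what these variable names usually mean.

Variables eligible for adjustment (non-descendants of Dosage, excluding Dosage and PriorTherapy): {AgeGroup, Treatment}.
Backdoor paths from Dosage to PriorTherapy:
  P1: Dosage <- Treatment -> AgeGroup -> PriorTherapy
  P2: Dosage <- Treatment -> Hospital -> PriorTherapy
  P3: Dosage <- Treatment -> Biomarker <- Hospital -> PriorTherapy
  P4: Dosage <- Treatment -> Biomarker <- Severity <- Hospital -> PriorTherapy
  P5: Dosage <- AgeGroup <- Treatment -> Hospital -> PriorTherapy
  P6: Dosage <- AgeGroup <- Treatment -> Biomarker <- Hospital -> PriorTherapy
  P7: Dosage <- AgeGroup <- Treatment -> Biomarker <- Severity <- Hospital -> PriorTherapy
  P8: Dosage <- AgeGroup -> PriorTherapy
The empty set is not sufficient: P1 (Dosage <- Treatment -> AgeGroup -> PriorTherapy) has no collider blocking it and no conditioned non-collider, so it is open.
Try {AgeGroup, Treatment}:
  P1: blocked at fork node Treatment ∈ conditioning set.
  P2: blocked at fork node Treatment ∈ conditioning set.
  P3: blocked at fork node Treatment ∈ conditioning set.
  P4: blocked at fork node Treatment ∈ conditioning set.
  P5: blocked at chain node AgeGroup ∈ conditioning set.
  P6: blocked at chain node AgeGroup ∈ conditioning set.
  P7: blocked at chain node AgeGroup ∈ conditioning set.
  P8: blocked at fork node AgeGroup ∈ conditioning set.
{AgeGroup, Treatment} contains no descendant of Dosage and blocks every backdoor path.
Every element of {AgeGroup, Treatment} is needed (dropping AgeGroup leaves P8 open; dropping Treatment leaves P2 open), so no proper subset is valid.
Among all size-2 subsets of the eligible variables, only {AgeGroup, Treatment} blocks every backdoor path, so it is the unique smallest valid adjustment set.

{AgeGroup, Treatment}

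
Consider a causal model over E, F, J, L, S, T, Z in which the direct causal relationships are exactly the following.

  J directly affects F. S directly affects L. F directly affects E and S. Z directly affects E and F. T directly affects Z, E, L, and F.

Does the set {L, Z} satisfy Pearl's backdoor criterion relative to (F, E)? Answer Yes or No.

Backdoor paths from F to E (paths whose first edge points into F):
  P1: F <- T -> Z -> E
  P2: F <- T -> E
  P3: F <- Z <- T -> E
  P4: F <- Z -> E
Condition 1 (no descendant of F in the set): FAILS — L is a descendant of F.
Condition 2 (every backdoor path blocked by {L, Z}):
  P1: blocked at chain node Z ∈ conditioning set.
  P2: open — no interior node is in the conditioning set.
  P3: blocked at chain node Z ∈ conditioning set.
  P4: blocked at fork node Z ∈ conditioning set.
{L, Z} does not satisfy the backdoor criterion.

No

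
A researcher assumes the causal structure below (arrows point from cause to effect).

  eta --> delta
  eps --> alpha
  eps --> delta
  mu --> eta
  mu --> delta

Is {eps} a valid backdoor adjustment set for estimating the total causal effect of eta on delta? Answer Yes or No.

No

Backdoor paths from eta to delta (paths whose first edge points into eta):
  P1: eta <- mu -> delta
Condition 1 (no descendant of eta in the set): holds — descendants of eta are {delta}; none are in {eps}.
Condition 2 (every backdoor path blocked by {eps}):
  P1: open — no interior node is in the conditioning set.
{eps} does not satisfy the backdoor criterion.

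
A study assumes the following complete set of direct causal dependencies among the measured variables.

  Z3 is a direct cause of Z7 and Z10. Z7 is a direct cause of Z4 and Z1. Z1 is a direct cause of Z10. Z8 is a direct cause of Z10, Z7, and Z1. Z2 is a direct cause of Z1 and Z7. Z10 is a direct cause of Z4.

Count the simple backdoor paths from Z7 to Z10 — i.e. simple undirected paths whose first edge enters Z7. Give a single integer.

A backdoor path from Z7 to Z10 is any simple undirected path whose first edge points into Z7 (i.e. leaves Z7 via a parent).
Parents of Z7: {Z2, Z3, Z8}.
Enumerating:
  P1: Z7 <- Z8 -> Z1 -> Z10
  P2: Z7 <- Z8 -> Z10
  P3: Z7 <- Z3 -> Z10
  P4: Z7 <- Z2 -> Z1 <- Z8 -> Z10
  P5: Z7 <- Z2 -> Z1 -> Z10
That exhausts the simple backdoor paths. Count: 5.

5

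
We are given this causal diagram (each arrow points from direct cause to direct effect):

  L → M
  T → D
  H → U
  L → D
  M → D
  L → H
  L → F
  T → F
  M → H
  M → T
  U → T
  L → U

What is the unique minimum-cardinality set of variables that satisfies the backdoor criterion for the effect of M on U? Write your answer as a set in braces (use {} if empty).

{L}

Variables eligible for adjustment (non-descendants of M, excluding M and U): {L}.
Backdoor paths from M to U:
  P1: M <- L -> H -> U
  P2: M <- L -> U
  P3: M <- L -> F <- T <- U
  P4: M <- L -> D <- T <- U
The empty set is not sufficient: P1 (M <- L -> H -> U) has no collider blocking it and no conditioned non-collider, so it is open.
Try {L}:
  P1: blocked at fork node L ∈ conditioning set.
  P2: blocked at fork node L ∈ conditioning set.
  P3: blocked at fork node L ∈ conditioning set.
  P4: blocked at fork node L ∈ conditioning set.
{L} contains no descendant of M and blocks every backdoor path.
{L} is the unique smallest valid adjustment set.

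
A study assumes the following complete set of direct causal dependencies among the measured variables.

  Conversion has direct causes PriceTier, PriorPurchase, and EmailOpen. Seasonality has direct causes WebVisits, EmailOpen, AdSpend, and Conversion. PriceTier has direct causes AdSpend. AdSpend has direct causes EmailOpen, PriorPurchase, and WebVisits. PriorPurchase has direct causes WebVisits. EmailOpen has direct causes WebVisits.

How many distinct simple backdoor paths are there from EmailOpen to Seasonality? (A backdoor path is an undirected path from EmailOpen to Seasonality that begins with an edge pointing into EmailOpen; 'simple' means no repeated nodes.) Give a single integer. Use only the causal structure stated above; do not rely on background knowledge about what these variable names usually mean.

8

A backdoor path from EmailOpen to Seasonality is any simple undirected path whose first edge points into EmailOpen (i.e. leaves EmailOpen via a parent).
Parents of EmailOpen: {WebVisits}.
Enumerating:
  P1: EmailOpen <- WebVisits -> PriorPurchase -> AdSpend -> PriceTier -> Conversion -> Seasonality
  P2: EmailOpen <- WebVisits -> PriorPurchase -> AdSpend -> Seasonality
  P3: EmailOpen <- WebVisits -> PriorPurchase -> Conversion <- PriceTier <- AdSpend -> Seasonality
  P4: EmailOpen <- WebVisits -> PriorPurchase -> Conversion -> Seasonality
  P5: EmailOpen <- WebVisits -> AdSpend <- PriorPurchase -> Conversion -> Seasonality
  P6: EmailOpen <- WebVisits -> AdSpend -> PriceTier -> Conversion -> Seasonality
  P7: EmailOpen <- WebVisits -> AdSpend -> Seasonality
  P8: EmailOpen <- WebVisits -> Seasonality
That exhausts the simple backdoor paths. Count: 8.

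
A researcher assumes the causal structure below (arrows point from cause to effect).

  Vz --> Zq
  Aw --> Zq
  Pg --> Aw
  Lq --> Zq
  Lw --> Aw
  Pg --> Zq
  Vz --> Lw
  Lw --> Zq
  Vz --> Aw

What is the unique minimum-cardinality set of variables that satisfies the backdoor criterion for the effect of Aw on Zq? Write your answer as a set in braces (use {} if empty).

Variables eligible for adjustment (non-descendants of Aw, excluding Aw and Zq): {Lq, Lw, Pg, Vz}.
Backdoor paths from Aw to Zq:
  P1: Aw <- Vz -> Lw -> Zq
  P2: Aw <- Vz -> Zq
  P3: Aw <- Lw <- Vz -> Zq
  P4: Aw <- Lw -> Zq
  P5: Aw <- Pg -> Zq
The empty set is not sufficient: P1 (Aw <- Vz -> Lw -> Zq) has no collider blocking it and no conditioned non-collider, so it is open.
Try {Lw, Pg, Vz}:
  P1: blocked at fork node Vz ∈ conditioning set.
  P2: blocked at fork node Vz ∈ conditioning set.
  P3: blocked at chain node Lw ∈ conditioning set.
  P4: blocked at fork node Lw ∈ conditioning set.
  P5: blocked at fork node Pg ∈ conditioning set.
{Lw, Pg, Vz} contains no descendant of Aw and blocks every backdoor path.
Every element of {Lw, Pg, Vz} is needed (dropping Lw leaves P4 open; dropping Pg leaves P5 open; dropping Vz leaves P2 open), so no proper subset is valid.
Among all size-3 subsets of the eligible variables, only {Lw, Pg, Vz} blocks every backdoor path, so it is the unique smallest valid adjustment set.

{Lw, Pg, Vz}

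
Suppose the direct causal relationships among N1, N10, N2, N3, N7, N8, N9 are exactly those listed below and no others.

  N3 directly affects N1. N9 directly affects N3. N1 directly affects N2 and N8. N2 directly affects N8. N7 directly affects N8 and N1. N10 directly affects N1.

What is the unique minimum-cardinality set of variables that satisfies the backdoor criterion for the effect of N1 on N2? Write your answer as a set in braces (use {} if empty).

Variables eligible for adjustment (non-descendants of N1, excluding N1 and N2): {N10, N3, N7, N9}.
Backdoor paths from N1 to N2:
  P1: N1 <- N7 -> N8 <- N2
Each backdoor path contains an unconditioned collider, so every path is already blocked with the empty conditioning set:
  P1: blocked at collider N8 (neither it nor any descendant is in the conditioning set).
The empty set is therefore the unique smallest valid set.

{}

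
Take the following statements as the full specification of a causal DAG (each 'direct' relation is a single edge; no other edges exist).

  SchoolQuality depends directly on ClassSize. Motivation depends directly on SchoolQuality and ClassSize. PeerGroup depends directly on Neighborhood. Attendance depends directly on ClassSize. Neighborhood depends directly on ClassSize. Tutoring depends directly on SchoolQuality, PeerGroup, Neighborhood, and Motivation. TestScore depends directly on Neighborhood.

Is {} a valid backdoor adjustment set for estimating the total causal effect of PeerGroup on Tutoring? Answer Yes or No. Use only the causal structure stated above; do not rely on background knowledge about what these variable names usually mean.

No

Backdoor paths from PeerGroup to Tutoring (paths whose first edge points into PeerGroup):
  P1: PeerGroup <- Neighborhood <- ClassSize -> SchoolQuality -> Motivation -> Tutoring
  P2: PeerGroup <- Neighborhood <- ClassSize -> SchoolQuality -> Tutoring
  P3: PeerGroup <- Neighborhood <- ClassSize -> Motivation <- SchoolQuality -> Tutoring
  P4: PeerGroup <- Neighborhood <- ClassSize -> Motivation -> Tutoring
  P5: PeerGroup <- Neighborhood -> Tutoring
Condition 1 (no descendant of PeerGroup in the set): holds — descendants of PeerGroup are {Tutoring}; none are in {}.
Condition 2 (every backdoor path blocked by {}):
  P1: open — no interior node is in the conditioning set.
  P2: open — no interior node is in the conditioning set.
  P3: blocked at collider Motivation (neither it nor any descendant is in the conditioning set).
  P4: open — no interior node is in the conditioning set.
  P5: open — no interior node is in the conditioning set.
{} does not satisfy the backdoor criterion.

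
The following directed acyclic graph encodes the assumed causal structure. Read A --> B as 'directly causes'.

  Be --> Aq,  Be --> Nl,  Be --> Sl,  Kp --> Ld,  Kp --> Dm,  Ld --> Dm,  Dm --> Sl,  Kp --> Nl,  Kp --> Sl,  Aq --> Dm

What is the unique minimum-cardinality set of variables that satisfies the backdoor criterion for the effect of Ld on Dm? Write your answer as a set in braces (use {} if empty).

Variables eligible for adjustment (non-descendants of Ld, excluding Ld and Dm): {Aq, Be, Kp, Nl}.
Backdoor paths from Ld to Dm:
  P1: Ld <- Kp -> Dm
  P2: Ld <- Kp -> Sl <- Be -> Aq -> Dm
  P3: Ld <- Kp -> Sl <- Dm
  P4: Ld <- Kp -> Nl <- Be -> Aq -> Dm
  P5: Ld <- Kp -> Nl <- Be -> Sl <- Dm
The empty set is not sufficient: P1 (Ld <- Kp -> Dm) has no collider blocking it and no conditioned non-collider, so it is open.
Try {Kp}:
  P1: blocked at fork node Kp ∈ conditioning set.
  P2: blocked at fork node Kp ∈ conditioning set.
  P3: blocked at fork node Kp ∈ conditioning set.
  P4: blocked at fork node Kp ∈ conditioning set.
  P5: blocked at fork node Kp ∈ conditioning set.
{Kp} contains no descendant of Ld and blocks every backdoor path.
No other singleton works — e.g. {Be} leaves P1 open — so {Kp} is the unique smallest valid adjustment set.

{Kp}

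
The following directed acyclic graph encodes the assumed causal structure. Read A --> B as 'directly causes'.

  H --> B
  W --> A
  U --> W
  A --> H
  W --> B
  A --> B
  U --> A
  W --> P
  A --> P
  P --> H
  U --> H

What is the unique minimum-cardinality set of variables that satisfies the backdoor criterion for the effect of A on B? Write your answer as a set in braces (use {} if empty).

Variables eligible for adjustment (non-descendants of A, excluding A and B): {U, W}.
Backdoor paths from A to B:
  P1: A <- U -> W -> P -> H -> B
  P2: A <- U -> W -> B
  P3: A <- U -> H <- P <- W -> B
  P4: A <- U -> H -> B
  P5: A <- W <- U -> H -> B
  P6: A <- W -> P -> H -> B
  P7: A <- W -> B
The empty set is not sufficient: P1 (A <- U -> W -> P -> H -> B) has no collider blocking it and no conditioned non-collider, so it is open.
Try {U, W}:
  P1: blocked at fork node U ∈ conditioning set.
  P2: blocked at fork node U ∈ conditioning set.
  P3: blocked at fork node U ∈ conditioning set.
  P4: blocked at fork node U ∈ conditioning set.
  P5: blocked at chain node W ∈ conditioning set.
  P6: blocked at fork node W ∈ conditioning set.
  P7: blocked at fork node W ∈ conditioning set.
{U, W} contains no descendant of A and blocks every backdoor path.
Every element of {U, W} is needed (dropping U leaves P4 open; dropping W leaves P6 open), so no proper subset is valid.
Among all size-2 subsets of the eligible variables, only {U, W} blocks every backdoor path, so it is the unique smallest valid adjustment set.

{U, W}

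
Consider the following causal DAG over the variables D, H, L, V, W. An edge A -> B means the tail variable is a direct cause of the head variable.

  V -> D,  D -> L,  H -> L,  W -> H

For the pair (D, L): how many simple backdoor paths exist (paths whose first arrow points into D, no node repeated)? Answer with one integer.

A backdoor path from D to L is any simple undirected path whose first edge points into D (i.e. leaves D via a parent).
Parents of D: {V}.
No simple path from any parent of D reaches L without revisiting D, so there are no backdoor paths.

0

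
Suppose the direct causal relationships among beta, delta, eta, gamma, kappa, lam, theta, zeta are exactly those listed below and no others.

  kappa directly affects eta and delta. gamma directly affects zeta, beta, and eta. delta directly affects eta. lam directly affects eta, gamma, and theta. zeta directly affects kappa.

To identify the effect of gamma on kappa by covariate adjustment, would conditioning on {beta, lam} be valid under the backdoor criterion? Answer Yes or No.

Backdoor paths from gamma to kappa (paths whose first edge points into gamma):
  P1: gamma <- lam -> eta <- kappa
  P2: gamma <- lam -> eta <- delta <- kappa
Condition 1 (no descendant of gamma in the set): FAILS — beta is a descendant of gamma.
Condition 2 (every backdoor path blocked by {beta, lam}):
  P1: blocked at fork node lam ∈ conditioning set.
  P2: blocked at fork node lam ∈ conditioning set.
{beta, lam} does not satisfy the backdoor criterion.

No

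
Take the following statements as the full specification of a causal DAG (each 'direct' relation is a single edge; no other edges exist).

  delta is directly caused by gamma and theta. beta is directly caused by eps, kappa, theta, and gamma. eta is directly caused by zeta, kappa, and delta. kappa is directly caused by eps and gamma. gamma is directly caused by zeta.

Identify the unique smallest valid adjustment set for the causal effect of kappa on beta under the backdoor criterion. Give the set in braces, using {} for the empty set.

{eps, gamma}

Variables eligible for adjustment (non-descendants of kappa, excluding kappa and beta): {delta, eps, gamma, theta, zeta}.
Backdoor paths from kappa to beta:
  P1: kappa <- eps -> beta
  P2: kappa <- gamma <- zeta -> eta <- delta <- theta -> beta
  P3: kappa <- gamma -> delta <- theta -> beta
  P4: kappa <- gamma -> beta
The empty set is not sufficient: P1 (kappa <- eps -> beta) has no collider blocking it and no conditioned non-collider, so it is open.
Try {eps, gamma}:
  P1: blocked at fork node eps ∈ conditioning set.
  P2: blocked at chain node gamma ∈ conditioning set.
  P3: blocked at fork node gamma ∈ conditioning set.
  P4: blocked at fork node gamma ∈ conditioning set.
{eps, gamma} contains no descendant of kappa and blocks every backdoor path.
Every element of {eps, gamma} is needed (dropping eps leaves P1 open; dropping gamma leaves P4 open), so no proper subset is valid.
Among all size-2 subsets of the eligible variables, only {eps, gamma} blocks every backdoor path, so it is the unique smallest valid adjustment set.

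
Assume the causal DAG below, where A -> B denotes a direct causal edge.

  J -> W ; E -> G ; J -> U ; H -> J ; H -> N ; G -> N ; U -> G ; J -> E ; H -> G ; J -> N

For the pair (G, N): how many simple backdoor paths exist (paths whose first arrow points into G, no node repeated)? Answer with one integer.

A backdoor path from G to N is any simple undirected path whose first edge points into G (i.e. leaves G via a parent).
Parents of G: {E, H, U}.
Enumerating:
  P1: G <- H -> J -> N
  P2: G <- H -> N
  P3: G <- E <- J <- H -> N
  P4: G <- E <- J -> N
  P5: G <- U <- J <- H -> N
  P6: G <- U <- J -> N
That exhausts the simple backdoor paths. Count: 6.

6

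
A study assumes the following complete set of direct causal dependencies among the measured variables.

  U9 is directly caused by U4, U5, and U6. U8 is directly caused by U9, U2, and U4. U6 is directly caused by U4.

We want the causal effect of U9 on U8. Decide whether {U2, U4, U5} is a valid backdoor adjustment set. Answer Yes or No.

Backdoor paths from U9 to U8 (paths whose first edge points into U9):
  P1: U9 <- U4 -> U8
  P2: U9 <- U6 <- U4 -> U8
Condition 1 (no descendant of U9 in the set): holds — descendants of U9 are {U8}; none are in {U2, U4, U5}.
Condition 2 (every backdoor path blocked by {U2, U4, U5}):
  P1: blocked at fork node U4 ∈ conditioning set.
  P2: blocked at fork node U4 ∈ conditioning set.
{U2, U4, U5} satisfies the backdoor criterion.

Yes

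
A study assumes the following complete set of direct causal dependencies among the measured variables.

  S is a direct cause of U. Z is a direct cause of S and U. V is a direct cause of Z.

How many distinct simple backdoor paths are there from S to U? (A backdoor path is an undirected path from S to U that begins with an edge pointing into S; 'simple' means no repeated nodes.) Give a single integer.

1

A backdoor path from S to U is any simple undirected path whose first edge points into S (i.e. leaves S via a parent).
Parents of S: {Z}.
Enumerating:
  P1: S <- Z -> U
That exhausts the simple backdoor paths. Count: 1.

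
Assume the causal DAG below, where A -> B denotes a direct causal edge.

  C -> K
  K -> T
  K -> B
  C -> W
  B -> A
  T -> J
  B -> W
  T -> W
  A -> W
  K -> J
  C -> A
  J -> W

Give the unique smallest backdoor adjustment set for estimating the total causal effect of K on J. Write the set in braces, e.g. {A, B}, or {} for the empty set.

Variables eligible for adjustment (non-descendants of K, excluding K and J): {C}.
Backdoor paths from K to J:
  P1: K <- C -> A <- B -> W <- T -> J
  P2: K <- C -> A <- B -> W <- J
  P3: K <- C -> A -> W <- T -> J
  P4: K <- C -> A -> W <- J
  P5: K <- C -> W <- T -> J
  P6: K <- C -> W <- J
Each backdoor path contains an unconditioned collider, so every path is already blocked with the empty conditioning set:
  P1: blocked at collider A (neither it nor any descendant is in the conditioning set).
  P2: blocked at collider A (neither it nor any descendant is in the conditioning set).
  P3: blocked at collider W (neither it nor any descendant is in the conditioning set).
  P4: blocked at collider W (neither it nor any descendant is in the conditioning set).
  P5: blocked at collider W (neither it nor any descendant is in the conditioning set).
  P6: blocked at collider W (neither it nor any descendant is in the conditioning set).
The empty set is therefore the unique smallest valid set.

{}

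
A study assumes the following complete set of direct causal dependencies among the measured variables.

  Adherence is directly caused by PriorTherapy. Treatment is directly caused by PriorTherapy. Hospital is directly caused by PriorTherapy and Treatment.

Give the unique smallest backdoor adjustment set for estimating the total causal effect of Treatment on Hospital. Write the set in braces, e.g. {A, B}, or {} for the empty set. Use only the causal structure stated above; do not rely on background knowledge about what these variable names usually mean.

{PriorTherapy}

Variables eligible for adjustment (non-descendants of Treatment, excluding Treatment and Hospital): {Adherence, PriorTherapy}.
Backdoor paths from Treatment to Hospital:
  P1: Treatment <- PriorTherapy -> Hospital
The empty set is not sufficient: P1 (Treatment <- PriorTherapy -> Hospital) has no collider blocking it and no conditioned non-collider, so it is open.
Try {PriorTherapy}:
  P1: blocked at fork node PriorTherapy ∈ conditioning set.
{PriorTherapy} contains no descendant of Treatment and blocks every backdoor path.
No other singleton works — e.g. {Adherence} leaves P1 open — so {PriorTherapy} is the unique smallest valid adjustment set.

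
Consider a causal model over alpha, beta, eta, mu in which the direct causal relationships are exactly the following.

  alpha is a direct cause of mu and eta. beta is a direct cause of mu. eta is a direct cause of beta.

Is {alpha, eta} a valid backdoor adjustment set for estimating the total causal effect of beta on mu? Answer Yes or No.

Yes

Backdoor paths from beta to mu (paths whose first edge points into beta):
  P1: beta <- eta <- alpha -> mu
Condition 1 (no descendant of beta in the set): holds — descendants of beta are {mu}; none are in {alpha, eta}.
Condition 2 (every backdoor path blocked by {alpha, eta}):
  P1: blocked at chain node eta ∈ conditioning set.
{alpha, eta} satisfies the backdoor criterion.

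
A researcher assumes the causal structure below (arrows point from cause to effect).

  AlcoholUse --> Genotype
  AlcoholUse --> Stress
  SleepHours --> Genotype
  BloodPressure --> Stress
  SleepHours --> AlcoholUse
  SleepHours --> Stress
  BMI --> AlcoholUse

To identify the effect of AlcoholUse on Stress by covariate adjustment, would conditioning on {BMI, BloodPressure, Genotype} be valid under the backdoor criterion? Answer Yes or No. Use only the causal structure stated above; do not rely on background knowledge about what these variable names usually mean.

No

Backdoor paths from AlcoholUse to Stress (paths whose first edge points into AlcoholUse):
  P1: AlcoholUse <- SleepHours -> Stress
Condition 1 (no descendant of AlcoholUse in the set): FAILS — Genotype is a descendant of AlcoholUse.
Condition 2 (every backdoor path blocked by {BMI, BloodPressure, Genotype}):
  P1: open — no interior node is in the conditioning set.
{BMI, BloodPressure, Genotype} does not satisfy the backdoor criterion.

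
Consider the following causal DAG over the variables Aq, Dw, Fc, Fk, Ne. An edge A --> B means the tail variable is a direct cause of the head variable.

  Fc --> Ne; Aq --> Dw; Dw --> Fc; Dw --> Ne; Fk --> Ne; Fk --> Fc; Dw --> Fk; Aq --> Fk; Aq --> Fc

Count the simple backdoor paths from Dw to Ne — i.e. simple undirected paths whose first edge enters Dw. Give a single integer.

4

A backdoor path from Dw to Ne is any simple undirected path whose first edge points into Dw (i.e. leaves Dw via a parent).
Parents of Dw: {Aq}.
Enumerating:
  P1: Dw <- Aq -> Fk -> Fc -> Ne
  P2: Dw <- Aq -> Fk -> Ne
  P3: Dw <- Aq -> Fc <- Fk -> Ne
  P4: Dw <- Aq -> Fc -> Ne
That exhausts the simple backdoor paths. Count: 4.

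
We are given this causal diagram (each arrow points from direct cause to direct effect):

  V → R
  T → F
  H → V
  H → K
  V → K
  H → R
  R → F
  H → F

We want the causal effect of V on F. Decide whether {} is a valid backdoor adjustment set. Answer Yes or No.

Backdoor paths from V to F (paths whose first edge points into V):
  P1: V <- H -> R -> F
  P2: V <- H -> F
Condition 1 (no descendant of V in the set): holds — descendants of V are {F, K, R}; none are in {}.
Condition 2 (every backdoor path blocked by {}):
  P1: open — no interior node is in the conditioning set.
  P2: open — no interior node is in the conditioning set.
{} does not satisfy the backdoor criterion.

No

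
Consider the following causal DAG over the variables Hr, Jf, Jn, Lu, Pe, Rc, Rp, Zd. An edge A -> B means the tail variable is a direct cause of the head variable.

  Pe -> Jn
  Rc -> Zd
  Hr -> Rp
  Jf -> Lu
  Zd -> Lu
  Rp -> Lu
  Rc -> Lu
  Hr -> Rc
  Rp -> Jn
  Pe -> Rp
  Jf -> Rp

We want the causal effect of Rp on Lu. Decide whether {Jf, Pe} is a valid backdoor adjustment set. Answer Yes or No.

No

Backdoor paths from Rp to Lu (paths whose first edge points into Rp):
  P1: Rp <- Hr -> Rc -> Zd -> Lu
  P2: Rp <- Hr -> Rc -> Lu
  P3: Rp <- Jf -> Lu
Condition 1 (no descendant of Rp in the set): holds — descendants of Rp are {Jn, Lu}; none are in {Jf, Pe}.
Condition 2 (every backdoor path blocked by {Jf, Pe}):
  P1: open — no interior node is in the conditioning set.
  P2: open — no interior node is in the conditioning set.
  P3: blocked at fork node Jf ∈ conditioning set.
{Jf, Pe} does not satisfy the backdoor criterion.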